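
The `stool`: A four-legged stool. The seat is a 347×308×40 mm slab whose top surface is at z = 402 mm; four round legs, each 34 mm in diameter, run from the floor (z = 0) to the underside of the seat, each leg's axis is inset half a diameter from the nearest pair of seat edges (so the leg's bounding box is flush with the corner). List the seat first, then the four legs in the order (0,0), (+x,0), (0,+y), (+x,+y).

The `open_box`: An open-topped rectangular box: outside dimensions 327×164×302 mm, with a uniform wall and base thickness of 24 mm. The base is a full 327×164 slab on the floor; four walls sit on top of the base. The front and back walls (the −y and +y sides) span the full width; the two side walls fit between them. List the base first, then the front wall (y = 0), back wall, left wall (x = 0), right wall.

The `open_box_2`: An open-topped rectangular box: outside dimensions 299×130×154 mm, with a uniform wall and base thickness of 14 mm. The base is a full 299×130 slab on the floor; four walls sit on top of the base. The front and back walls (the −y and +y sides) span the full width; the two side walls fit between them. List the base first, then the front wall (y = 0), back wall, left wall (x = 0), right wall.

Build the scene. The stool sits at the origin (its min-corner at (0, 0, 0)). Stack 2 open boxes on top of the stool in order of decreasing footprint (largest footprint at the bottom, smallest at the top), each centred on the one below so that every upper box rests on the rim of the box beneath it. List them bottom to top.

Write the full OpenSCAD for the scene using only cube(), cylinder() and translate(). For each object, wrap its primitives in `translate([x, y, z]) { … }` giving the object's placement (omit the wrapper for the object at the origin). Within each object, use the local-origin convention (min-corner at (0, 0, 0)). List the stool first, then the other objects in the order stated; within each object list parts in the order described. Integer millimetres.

translate([0, 0, 362]) cube([347, 308, 40]);
translate([17, 17, 0]) cylinder(h = 362, r = 17);
translate([330, 17, 0]) cylinder(h = 362, r = 17);
translate([17, 291, 0]) cylinder(h = 362, r = 17);
translate([330, 291, 0]) cylinder(h = 362, r = 17);
translate([10, 72, 402]) {
  cube([327, 164, 24]);
  translate([0, 0, 24]) cube([327, 24, 278]);
  translate([0, 140, 24]) cube([327, 24, 278]);
  translate([0, 24, 24]) cube([24, 116, 278]);
  translate([303, 24, 24]) cube([24, 116, 278]);
}
translate([24, 89, 704]) {
  cube([299, 130, 14]);
  translate([0, 0, 14]) cube([299, 14, 140]);
  translate([0, 116, 14]) cube([299, 14, 140]);
  translate([0, 14, 14]) cube([14, 102, 140]);
  translate([285, 14, 14]) cube([14, 102, 140]);
}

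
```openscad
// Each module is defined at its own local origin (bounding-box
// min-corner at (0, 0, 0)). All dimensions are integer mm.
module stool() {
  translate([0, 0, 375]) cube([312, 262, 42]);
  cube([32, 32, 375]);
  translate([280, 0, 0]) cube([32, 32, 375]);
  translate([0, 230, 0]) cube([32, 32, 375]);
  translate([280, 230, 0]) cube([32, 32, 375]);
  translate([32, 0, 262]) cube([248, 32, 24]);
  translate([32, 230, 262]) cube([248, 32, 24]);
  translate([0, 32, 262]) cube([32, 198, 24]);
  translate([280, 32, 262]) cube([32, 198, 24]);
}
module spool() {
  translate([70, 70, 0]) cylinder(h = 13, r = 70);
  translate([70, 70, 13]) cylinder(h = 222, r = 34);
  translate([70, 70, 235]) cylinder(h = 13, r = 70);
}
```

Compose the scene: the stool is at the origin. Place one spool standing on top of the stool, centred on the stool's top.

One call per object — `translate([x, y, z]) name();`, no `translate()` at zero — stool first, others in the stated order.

stool();
translate([86, 61, 417]) spool();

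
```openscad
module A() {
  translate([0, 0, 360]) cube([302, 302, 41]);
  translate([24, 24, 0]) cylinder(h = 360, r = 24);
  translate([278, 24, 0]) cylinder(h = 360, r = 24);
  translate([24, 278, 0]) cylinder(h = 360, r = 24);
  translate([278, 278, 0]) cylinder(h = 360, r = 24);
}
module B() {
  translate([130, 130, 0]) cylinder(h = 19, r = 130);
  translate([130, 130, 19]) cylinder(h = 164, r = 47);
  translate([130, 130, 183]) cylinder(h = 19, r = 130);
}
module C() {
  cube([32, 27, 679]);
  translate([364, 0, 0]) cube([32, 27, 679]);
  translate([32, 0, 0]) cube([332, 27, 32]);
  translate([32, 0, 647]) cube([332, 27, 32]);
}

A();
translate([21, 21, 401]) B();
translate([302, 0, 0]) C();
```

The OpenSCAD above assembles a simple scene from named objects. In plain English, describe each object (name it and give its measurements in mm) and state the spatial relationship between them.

A is a four-legged stool. The seat is a 302×302×41 mm slab whose top surface is at z = 401 mm; four round legs, each 48 mm in diameter, run from the floor (z = 0) to the underside of the seat, each leg's axis is inset half a diameter from the nearest pair of seat edges (so the leg's bounding box is flush with the corner).

B is a spool: two coaxial disc flanges of radius 130 mm and thickness 19 mm, joined by a core cylinder of radius 47 mm and height 164 mm. The lower flange rests on z = 0 and the three cylinders share a vertical axis.

C is a picture frame with a 332×615 mm rectangular opening (x by z) and a uniform 32 mm border on every side. Frame depth is 27 mm along y. It is built from two vertical stiles running the full outside height and two horizontal rails spanning the gap between the stiles.

The spool is on top of the stool, centred. The picture frame is against the stool's +x side, with their −y faces flush.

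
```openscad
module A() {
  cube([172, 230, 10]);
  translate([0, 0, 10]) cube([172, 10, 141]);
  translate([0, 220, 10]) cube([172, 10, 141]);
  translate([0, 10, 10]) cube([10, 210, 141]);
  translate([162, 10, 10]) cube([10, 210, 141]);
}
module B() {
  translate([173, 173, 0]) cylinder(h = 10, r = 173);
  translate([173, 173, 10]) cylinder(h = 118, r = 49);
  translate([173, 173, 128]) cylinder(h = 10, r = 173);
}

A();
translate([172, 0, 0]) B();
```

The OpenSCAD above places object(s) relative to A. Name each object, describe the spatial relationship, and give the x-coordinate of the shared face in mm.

A is an open box. B is a spool. The spool is against the open box's +x side, with their −y faces flush. The x-coordinate of the shared face is 172 mm.

The open box's +x face and the spool's −x face are both at x = 172 mm.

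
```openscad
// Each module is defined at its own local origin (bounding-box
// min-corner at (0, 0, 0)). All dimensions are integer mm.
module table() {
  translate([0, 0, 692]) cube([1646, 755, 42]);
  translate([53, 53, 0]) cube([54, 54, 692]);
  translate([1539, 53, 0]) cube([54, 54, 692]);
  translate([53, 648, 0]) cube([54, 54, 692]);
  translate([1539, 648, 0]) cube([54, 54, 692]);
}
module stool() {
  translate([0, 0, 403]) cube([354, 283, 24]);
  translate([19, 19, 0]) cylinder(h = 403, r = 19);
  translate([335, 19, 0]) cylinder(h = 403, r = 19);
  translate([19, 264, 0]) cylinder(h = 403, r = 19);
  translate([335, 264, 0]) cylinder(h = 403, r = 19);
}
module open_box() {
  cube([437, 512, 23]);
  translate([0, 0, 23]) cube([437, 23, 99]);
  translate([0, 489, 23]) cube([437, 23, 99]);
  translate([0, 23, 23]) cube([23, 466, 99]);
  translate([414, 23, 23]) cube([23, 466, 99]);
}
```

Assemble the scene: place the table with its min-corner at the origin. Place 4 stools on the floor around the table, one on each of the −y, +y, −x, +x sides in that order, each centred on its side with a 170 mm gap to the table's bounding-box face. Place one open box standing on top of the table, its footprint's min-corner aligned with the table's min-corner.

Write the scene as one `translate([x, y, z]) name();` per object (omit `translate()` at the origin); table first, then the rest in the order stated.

table();
translate([646, -453, 0]) stool();
translate([646, 925, 0]) stool();
translate([-524, 236, 0]) stool();
translate([1816, 236, 0]) stool();
translate([0, 0, 734]) open_box();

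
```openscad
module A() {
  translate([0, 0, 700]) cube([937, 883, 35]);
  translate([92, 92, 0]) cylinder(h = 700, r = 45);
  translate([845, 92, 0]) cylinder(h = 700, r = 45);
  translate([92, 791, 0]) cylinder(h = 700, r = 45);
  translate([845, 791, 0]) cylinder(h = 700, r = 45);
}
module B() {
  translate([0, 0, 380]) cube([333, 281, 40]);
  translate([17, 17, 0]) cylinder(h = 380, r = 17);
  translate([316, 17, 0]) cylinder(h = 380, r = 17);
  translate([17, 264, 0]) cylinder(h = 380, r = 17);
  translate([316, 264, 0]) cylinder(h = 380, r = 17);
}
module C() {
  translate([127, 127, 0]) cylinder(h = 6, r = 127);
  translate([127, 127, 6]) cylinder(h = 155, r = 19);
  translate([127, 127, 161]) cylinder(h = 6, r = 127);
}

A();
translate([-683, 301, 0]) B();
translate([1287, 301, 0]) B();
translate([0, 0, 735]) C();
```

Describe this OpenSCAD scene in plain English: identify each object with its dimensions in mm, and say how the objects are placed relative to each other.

A is a table: top 937 mm (x) × 883 mm (y), 35 mm thick, upper face at z = 735 mm, on four round legs of 90 mm diameter, each leg's bounding box inset 47 mm from the nearest pair of top edges, running from z = 0 to the bottom of the top.

B is a simple wooden stool: a rectangular seat 333 mm (x) by 281 mm (y), 40 mm thick, top face at z = 420 mm, on four round legs, each 34 mm in diameter. The legs rest on z = 0, each leg's axis is inset half a diameter from the nearest pair of seat edges (so the leg's bounding box is flush with the corner).

C is a spool: two coaxial disc flanges of radius 127 mm and thickness 6 mm, joined by a core cylinder of radius 19 mm and height 155 mm. The lower flange rests on z = 0 and the three cylinders share a vertical axis.

Two stools sit around the table at the −x, +x sides. The spool is on top of the table.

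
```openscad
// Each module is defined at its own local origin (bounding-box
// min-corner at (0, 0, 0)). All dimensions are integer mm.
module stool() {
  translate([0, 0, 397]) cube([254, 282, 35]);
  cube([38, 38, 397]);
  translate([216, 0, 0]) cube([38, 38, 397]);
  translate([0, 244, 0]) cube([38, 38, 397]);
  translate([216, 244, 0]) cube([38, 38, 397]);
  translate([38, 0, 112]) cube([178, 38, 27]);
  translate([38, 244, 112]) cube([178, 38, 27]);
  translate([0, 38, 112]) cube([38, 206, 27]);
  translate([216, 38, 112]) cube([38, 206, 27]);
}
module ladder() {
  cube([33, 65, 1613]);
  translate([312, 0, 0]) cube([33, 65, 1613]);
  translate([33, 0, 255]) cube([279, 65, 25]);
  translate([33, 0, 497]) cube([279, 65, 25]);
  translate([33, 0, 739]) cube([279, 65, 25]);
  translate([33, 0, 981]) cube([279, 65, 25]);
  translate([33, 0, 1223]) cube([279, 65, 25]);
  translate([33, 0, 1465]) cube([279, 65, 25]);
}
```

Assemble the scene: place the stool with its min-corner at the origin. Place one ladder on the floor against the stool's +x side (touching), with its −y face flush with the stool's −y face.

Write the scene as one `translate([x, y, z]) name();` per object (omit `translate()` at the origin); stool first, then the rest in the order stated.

stool();
translate([254, 0, 0]) ladder();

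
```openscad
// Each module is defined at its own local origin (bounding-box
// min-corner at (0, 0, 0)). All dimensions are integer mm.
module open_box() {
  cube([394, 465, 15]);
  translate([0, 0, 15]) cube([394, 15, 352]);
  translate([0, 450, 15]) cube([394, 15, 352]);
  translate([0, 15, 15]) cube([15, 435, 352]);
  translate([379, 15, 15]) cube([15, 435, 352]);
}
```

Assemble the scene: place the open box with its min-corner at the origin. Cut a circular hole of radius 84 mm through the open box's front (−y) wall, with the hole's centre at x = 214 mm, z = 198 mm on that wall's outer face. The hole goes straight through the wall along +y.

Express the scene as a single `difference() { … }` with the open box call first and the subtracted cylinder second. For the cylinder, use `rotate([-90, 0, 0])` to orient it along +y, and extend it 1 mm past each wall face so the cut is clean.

difference() {
  open_box();
  translate([214, -1, 198]) rotate([-90, 0, 0]) cylinder(h = 17, r = 84);
}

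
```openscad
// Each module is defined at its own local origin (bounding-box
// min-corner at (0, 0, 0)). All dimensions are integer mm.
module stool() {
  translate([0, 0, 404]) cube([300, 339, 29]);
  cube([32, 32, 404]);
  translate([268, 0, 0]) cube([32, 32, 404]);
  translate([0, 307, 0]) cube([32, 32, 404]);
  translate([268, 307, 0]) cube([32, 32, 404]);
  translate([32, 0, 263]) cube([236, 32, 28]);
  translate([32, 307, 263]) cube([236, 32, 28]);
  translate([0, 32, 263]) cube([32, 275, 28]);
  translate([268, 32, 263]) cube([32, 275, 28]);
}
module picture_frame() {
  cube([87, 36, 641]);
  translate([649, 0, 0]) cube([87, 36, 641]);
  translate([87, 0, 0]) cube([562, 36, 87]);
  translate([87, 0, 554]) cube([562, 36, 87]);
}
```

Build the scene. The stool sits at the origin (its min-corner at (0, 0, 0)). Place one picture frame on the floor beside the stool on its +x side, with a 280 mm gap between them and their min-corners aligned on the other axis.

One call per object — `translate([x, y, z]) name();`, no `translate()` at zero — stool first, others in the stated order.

stool();
translate([580, 0, 0]) picture_frame();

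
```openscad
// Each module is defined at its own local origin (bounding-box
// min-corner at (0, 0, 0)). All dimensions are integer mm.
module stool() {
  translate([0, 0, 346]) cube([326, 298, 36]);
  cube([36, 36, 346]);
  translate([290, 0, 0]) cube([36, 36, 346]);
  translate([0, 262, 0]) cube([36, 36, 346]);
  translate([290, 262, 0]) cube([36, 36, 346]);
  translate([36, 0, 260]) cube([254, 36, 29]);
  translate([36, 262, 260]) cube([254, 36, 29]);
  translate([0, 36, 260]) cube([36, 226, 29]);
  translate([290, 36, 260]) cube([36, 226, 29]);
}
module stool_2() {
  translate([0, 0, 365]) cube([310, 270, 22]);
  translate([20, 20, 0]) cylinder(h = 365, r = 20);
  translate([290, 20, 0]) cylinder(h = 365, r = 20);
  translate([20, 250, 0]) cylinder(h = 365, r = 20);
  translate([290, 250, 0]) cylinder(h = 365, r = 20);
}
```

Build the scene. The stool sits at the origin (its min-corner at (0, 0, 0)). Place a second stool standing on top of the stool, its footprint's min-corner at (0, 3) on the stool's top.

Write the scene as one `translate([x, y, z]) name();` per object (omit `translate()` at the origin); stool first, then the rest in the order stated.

stool();
translate([0, 3, 382]) stool_2();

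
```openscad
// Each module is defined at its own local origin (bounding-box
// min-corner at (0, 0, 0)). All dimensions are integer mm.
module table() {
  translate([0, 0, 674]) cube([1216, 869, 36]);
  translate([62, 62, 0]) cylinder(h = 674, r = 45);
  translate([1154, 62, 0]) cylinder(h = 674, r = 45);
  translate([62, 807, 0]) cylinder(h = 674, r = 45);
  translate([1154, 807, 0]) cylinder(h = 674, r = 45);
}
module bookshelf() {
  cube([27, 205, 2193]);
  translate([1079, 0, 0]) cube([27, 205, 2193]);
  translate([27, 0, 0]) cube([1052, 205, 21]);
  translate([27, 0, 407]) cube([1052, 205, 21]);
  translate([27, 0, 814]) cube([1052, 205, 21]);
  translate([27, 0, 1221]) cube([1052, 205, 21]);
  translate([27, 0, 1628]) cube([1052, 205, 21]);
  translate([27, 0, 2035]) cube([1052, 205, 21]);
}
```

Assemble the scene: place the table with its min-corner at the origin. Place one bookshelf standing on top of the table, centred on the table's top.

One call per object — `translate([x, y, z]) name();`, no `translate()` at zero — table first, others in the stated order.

table();
translate([55, 332, 710]) bookshelf();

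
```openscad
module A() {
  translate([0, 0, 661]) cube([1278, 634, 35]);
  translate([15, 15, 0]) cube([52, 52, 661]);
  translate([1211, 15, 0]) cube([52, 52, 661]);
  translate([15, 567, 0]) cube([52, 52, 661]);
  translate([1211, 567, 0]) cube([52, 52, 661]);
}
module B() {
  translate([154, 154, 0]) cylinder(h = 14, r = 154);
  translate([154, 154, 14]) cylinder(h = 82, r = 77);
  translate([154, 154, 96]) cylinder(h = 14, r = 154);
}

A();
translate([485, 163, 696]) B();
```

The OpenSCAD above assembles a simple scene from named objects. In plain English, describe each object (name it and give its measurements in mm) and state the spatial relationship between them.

A is a rectangular dining table. The top is 1278×634×35 mm with its upper surface at z = 696 mm. It stands on four 52×52 mm square legs, each inset 15 mm from the nearest pair of top edges, running from the floor to the underside of the top.

B is a spool: two coaxial disc flanges of radius 154 mm and thickness 14 mm, joined by a core cylinder of radius 77 mm and height 82 mm. The lower flange rests on z = 0 and the three cylinders share a vertical axis.

The spool is on top of the table, centred.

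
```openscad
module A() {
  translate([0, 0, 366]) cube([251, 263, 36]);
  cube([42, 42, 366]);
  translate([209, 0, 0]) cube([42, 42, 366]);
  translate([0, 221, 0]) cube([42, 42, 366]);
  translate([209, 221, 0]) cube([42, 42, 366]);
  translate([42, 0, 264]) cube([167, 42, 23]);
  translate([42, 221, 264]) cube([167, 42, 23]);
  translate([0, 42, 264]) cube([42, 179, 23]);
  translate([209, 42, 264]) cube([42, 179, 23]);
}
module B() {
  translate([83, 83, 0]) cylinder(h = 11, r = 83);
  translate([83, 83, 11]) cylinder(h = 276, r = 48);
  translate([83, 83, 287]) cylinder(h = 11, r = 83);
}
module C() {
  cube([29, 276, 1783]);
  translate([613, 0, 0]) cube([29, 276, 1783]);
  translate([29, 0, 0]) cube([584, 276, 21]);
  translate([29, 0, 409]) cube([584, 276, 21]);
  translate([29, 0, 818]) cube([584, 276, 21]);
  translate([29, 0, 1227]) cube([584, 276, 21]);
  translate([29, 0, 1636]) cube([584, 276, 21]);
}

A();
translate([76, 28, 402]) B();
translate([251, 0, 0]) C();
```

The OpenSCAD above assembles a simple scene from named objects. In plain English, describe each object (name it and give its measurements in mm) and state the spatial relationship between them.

A is a simple wooden stool: a rectangular seat 251 mm (x) by 263 mm (y), 36 mm thick, top face at z = 402 mm, on four square legs, each 42×42 mm in cross-section. The legs rest on z = 0, each flush with a corner of the seat. Four stretchers, 42 mm wide and 23 mm tall, connect adjacent legs with their undersides at z = 264 mm, each running between the inner faces of the legs it joins and aligned with the legs' outer faces on the other axis.

B is a spool: two coaxial disc flanges of radius 83 mm and thickness 11 mm, joined by a core cylinder of radius 48 mm and height 276 mm. The lower flange rests on z = 0 and the three cylinders share a vertical axis.

C is an open bookshelf. Two side panels, each 29 mm thick, 276 mm deep and 1783 mm tall, stand 642 mm apart (outside-to-outside). Between them sit 5 shelves, each 21 mm thick and 276 mm deep, spanning the full gap between the sides. The bottom shelf rests on the floor (its underside at z = 0) and the clear gap between one shelf's top and the next shelf's underside is 388 mm.

The spool is on top of the stool. The bookshelf is against the stool's +x side, with their −y faces flush.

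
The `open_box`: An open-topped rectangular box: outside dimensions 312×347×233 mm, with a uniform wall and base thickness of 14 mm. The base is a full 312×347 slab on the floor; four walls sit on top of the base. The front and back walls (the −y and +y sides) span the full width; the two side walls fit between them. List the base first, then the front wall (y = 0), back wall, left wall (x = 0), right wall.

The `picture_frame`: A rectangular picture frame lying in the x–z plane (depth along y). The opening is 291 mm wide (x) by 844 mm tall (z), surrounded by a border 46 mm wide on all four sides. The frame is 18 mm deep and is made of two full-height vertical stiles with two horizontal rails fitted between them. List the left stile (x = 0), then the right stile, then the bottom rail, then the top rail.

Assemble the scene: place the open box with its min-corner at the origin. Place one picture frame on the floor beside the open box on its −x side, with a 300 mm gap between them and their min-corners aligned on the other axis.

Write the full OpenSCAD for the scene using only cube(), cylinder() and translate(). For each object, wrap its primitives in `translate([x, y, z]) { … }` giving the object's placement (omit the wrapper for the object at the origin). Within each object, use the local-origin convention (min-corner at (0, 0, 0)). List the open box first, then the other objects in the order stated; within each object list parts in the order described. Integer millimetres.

cube([312, 347, 14]);
translate([0, 0, 14]) cube([312, 14, 219]);
translate([0, 333, 14]) cube([312, 14, 219]);
translate([0, 14, 14]) cube([14, 319, 219]);
translate([298, 14, 14]) cube([14, 319, 219]);
translate([-683, 0, 0]) {
  cube([46, 18, 936]);
  translate([337, 0, 0]) cube([46, 18, 936]);
  translate([46, 0, 0]) cube([291, 18, 46]);
  translate([46, 0, 890]) cube([291, 18, 46]);
}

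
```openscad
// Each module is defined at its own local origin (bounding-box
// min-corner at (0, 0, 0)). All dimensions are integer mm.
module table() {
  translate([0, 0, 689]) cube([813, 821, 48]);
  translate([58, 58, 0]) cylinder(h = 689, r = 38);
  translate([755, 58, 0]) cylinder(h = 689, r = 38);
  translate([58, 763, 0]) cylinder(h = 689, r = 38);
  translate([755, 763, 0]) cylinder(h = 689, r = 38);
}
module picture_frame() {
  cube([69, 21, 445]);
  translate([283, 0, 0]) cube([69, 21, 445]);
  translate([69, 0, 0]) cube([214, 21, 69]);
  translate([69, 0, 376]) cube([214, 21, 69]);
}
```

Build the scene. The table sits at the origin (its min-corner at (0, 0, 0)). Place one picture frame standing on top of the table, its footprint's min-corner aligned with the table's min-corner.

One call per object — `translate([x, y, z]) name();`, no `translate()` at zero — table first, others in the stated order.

table();
translate([0, 0, 737]) picture_frame();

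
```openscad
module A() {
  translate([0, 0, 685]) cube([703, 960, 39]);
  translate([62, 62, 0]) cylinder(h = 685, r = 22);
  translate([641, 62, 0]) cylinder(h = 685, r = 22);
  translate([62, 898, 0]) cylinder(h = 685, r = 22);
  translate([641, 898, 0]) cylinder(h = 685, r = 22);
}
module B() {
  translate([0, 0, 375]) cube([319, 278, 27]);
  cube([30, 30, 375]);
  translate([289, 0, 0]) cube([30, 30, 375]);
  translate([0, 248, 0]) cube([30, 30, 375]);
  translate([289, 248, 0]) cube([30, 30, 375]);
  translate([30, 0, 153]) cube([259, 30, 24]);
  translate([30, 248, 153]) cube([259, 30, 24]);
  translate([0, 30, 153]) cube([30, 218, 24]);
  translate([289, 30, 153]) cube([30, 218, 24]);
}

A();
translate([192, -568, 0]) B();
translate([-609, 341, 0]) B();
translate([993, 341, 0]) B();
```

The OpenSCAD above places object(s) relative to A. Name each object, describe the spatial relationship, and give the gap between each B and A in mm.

Each stool's nearest face is 290 mm from the table's bounding box.

A is a table. B is a stool. Three stools sit around the table at the −y, −x, +x sides. The gap between each stool and the table is 290 mm.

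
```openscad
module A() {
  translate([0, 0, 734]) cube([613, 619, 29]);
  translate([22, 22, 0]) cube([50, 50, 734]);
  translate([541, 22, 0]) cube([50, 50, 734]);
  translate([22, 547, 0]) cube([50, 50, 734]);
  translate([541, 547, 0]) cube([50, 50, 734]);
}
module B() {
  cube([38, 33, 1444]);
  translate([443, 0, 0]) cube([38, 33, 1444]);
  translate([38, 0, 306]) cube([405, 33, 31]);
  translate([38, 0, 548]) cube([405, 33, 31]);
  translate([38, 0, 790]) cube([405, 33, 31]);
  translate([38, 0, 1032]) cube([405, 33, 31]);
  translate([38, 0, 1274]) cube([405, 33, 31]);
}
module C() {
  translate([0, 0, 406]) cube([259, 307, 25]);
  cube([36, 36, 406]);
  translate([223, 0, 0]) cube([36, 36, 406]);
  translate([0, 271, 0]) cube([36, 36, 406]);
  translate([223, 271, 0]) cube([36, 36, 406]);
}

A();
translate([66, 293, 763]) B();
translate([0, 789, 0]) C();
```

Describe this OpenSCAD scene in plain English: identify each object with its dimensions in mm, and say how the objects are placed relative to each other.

A is a table: top 613 mm (x) × 619 mm (y), 29 mm thick, upper face at z = 763 mm, on four 50×50 mm square legs, each inset 22 mm from the nearest pair of top edges, running from z = 0 to the bottom of the top.

B is a straight ladder. Two 38×33 mm vertical rails, 1444 mm tall, stand 481 mm apart (outside-to-outside) with their front faces coplanar on the −y side. 5 rungs, each 33 mm deep and 31 mm tall, span between the inner faces of the rails, front faces flush with the rails. The lowest rung's underside is at z = 306 mm and rungs are spaced 242 mm apart (underside to underside).

C is a simple wooden stool: a rectangular seat 259 mm (x) by 307 mm (y), 25 mm thick, top face at z = 431 mm, on four square legs, each 36×36 mm in cross-section. The legs rest on z = 0, each flush with a corner of the seat.

The ladder is on top of the table, centred. The stool is on the floor beside the table on its +y side.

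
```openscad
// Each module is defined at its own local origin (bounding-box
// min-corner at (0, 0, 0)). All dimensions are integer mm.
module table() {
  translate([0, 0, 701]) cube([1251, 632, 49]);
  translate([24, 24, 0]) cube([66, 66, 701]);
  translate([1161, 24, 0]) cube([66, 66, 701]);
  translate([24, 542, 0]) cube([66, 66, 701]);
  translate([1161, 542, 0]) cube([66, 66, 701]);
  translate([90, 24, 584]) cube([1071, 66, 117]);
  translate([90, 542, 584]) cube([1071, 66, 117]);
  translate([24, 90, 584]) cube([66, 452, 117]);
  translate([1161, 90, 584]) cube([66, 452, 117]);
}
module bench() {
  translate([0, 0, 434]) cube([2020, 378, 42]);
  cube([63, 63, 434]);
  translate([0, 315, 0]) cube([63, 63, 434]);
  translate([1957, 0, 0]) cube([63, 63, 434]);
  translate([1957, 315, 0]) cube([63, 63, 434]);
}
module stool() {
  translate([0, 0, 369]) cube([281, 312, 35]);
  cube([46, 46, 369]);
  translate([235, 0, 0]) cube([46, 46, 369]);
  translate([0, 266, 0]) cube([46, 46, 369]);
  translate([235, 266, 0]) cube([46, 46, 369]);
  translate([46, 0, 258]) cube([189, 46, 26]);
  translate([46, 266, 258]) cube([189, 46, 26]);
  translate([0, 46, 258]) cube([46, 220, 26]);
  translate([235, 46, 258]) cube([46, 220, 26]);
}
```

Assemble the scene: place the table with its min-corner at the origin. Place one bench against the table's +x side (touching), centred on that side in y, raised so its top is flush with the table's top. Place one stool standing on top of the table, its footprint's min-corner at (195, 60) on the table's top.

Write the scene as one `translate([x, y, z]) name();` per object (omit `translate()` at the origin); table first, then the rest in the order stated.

table();
translate([1251, 127, 274]) bench();
translate([195, 60, 750]) stool();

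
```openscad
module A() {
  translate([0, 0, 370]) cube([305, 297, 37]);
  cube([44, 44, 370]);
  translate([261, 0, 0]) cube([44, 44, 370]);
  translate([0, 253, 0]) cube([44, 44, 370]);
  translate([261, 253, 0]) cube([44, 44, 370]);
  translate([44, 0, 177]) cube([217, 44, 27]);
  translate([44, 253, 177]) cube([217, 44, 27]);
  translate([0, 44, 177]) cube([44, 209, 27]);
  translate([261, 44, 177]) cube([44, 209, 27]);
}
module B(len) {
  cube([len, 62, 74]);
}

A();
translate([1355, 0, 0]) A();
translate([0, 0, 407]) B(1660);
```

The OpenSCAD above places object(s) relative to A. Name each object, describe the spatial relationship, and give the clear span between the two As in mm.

A is a stool. B is a beam. A beam spans the tops of two stools. The clear span between the two stools is 1050 mm.

Second stool starts at x = 1355; first ends at x = 305; clear span = 1355 − 305 = 1050 mm.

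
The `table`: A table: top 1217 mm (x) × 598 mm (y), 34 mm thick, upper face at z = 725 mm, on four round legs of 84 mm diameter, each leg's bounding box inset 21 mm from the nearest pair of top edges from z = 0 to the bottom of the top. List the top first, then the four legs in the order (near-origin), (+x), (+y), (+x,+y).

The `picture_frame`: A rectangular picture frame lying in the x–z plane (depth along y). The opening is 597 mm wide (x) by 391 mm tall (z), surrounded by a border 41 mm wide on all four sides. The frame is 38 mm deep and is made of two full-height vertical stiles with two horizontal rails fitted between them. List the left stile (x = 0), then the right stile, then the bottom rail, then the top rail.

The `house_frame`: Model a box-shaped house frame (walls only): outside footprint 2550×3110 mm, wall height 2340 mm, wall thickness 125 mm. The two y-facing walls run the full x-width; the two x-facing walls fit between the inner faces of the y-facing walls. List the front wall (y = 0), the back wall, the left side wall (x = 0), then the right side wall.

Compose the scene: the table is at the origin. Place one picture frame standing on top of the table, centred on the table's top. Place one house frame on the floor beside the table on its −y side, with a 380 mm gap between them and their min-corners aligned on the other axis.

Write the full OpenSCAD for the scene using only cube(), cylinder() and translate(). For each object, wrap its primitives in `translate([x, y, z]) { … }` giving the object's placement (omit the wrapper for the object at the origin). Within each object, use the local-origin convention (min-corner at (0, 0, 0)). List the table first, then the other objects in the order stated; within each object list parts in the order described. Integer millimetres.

translate([0, 0, 691]) cube([1217, 598, 34]);
translate([63, 63, 0]) cylinder(h = 691, r = 42);
translate([1154, 63, 0]) cylinder(h = 691, r = 42);
translate([63, 535, 0]) cylinder(h = 691, r = 42);
translate([1154, 535, 0]) cylinder(h = 691, r = 42);
translate([269, 280, 725]) {
  cube([41, 38, 473]);
  translate([638, 0, 0]) cube([41, 38, 473]);
  translate([41, 0, 0]) cube([597, 38, 41]);
  translate([41, 0, 432]) cube([597, 38, 41]);
}
translate([0, -3490, 0]) {
  cube([2550, 125, 2340]);
  translate([0, 2985, 0]) cube([2550, 125, 2340]);
  translate([0, 125, 0]) cube([125, 2860, 2340]);
  translate([2425, 125, 0]) cube([125, 2860, 2340]);
}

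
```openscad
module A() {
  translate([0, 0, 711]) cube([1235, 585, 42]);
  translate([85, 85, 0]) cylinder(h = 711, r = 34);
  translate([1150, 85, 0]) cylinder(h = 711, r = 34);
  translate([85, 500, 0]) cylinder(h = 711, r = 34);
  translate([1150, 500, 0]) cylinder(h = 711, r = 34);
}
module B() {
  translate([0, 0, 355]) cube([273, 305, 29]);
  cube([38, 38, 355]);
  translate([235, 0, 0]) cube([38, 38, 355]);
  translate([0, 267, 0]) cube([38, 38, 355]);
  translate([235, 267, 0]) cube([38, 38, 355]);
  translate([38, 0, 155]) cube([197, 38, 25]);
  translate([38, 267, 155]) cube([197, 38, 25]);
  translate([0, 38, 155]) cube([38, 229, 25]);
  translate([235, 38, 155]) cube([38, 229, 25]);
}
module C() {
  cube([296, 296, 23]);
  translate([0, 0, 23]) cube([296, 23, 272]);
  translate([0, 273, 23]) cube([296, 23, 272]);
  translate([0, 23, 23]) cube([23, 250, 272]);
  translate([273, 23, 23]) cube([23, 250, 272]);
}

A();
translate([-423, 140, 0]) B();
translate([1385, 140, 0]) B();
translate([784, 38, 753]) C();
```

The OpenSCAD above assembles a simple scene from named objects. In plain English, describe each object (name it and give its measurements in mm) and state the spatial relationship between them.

A is a table with a 1235×585 mm rectangular top, 42 mm thick, top surface at z = 753 mm, supported by four round legs of 68 mm diameter, each leg's bounding box inset 51 mm from the nearest pair of top edges, running from the floor.

B is a four-legged stool. The seat is 273×305 mm, 29 mm thick, top at z = 384 mm. It stands on four square legs, each 38×38 mm in cross-section, from z = 0 to the seat underside, each flush with a corner of the seat. Four stretchers, 38 mm wide and 25 mm tall, connect adjacent legs with their undersides at z = 155 mm, each running between the inner faces of the legs it joins and aligned with the legs' outer faces on the other axis.

C is an open-topped rectangular box: outside dimensions 296×296×295 mm, with a uniform wall and base thickness of 23 mm. The base is a full 296×296 slab on the floor; four walls sit on top of the base. The front and back walls (the −y and +y sides) span the full width; the two side walls fit between them.

Two stools sit around the table at the −x, +x sides. The open box is on top of the table.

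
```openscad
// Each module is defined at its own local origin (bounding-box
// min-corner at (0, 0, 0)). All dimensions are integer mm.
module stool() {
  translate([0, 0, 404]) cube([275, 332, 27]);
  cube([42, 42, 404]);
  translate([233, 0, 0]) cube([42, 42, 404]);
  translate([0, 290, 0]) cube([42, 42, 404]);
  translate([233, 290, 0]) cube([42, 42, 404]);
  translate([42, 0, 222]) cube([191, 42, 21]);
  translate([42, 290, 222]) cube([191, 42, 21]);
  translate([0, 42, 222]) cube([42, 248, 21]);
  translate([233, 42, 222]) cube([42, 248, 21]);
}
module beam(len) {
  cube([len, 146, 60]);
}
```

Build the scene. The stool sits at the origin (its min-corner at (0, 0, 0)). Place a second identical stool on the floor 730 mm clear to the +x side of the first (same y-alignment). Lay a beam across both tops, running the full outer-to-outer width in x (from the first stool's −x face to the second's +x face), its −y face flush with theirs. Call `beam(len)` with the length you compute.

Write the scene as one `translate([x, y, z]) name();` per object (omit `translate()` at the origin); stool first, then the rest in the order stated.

stool();
translate([1005, 0, 0]) stool();
translate([0, 0, 431]) beam(1280);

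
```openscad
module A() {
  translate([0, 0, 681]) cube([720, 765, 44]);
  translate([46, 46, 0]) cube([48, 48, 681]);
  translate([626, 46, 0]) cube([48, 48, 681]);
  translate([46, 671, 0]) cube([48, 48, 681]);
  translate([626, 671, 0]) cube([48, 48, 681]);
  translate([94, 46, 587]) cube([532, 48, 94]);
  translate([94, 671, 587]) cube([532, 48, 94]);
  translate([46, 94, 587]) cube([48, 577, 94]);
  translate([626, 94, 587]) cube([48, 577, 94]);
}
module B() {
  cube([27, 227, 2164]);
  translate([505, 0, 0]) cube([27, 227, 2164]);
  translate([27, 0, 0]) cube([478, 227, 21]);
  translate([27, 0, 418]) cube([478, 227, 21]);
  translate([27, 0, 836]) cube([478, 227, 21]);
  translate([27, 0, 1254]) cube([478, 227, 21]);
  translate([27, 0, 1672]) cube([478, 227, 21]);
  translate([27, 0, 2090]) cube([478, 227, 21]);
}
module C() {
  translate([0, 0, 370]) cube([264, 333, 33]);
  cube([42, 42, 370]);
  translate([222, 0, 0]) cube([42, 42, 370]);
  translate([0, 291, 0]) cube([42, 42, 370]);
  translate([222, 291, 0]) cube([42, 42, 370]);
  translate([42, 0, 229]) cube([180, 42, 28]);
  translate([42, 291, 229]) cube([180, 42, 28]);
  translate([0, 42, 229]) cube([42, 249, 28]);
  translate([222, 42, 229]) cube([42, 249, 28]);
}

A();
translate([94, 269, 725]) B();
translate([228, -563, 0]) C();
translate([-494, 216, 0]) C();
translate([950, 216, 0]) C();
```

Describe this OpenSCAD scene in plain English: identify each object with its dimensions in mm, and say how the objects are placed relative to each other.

A is a table: top 720 mm (x) × 765 mm (y), 44 mm thick, upper face at z = 725 mm, on four 48×48 mm square legs, each inset 46 mm from the nearest pair of top edges, running from z = 0 to the bottom of the top. Four apron rails, 48 mm thick and 94 mm tall, run between adjacent legs with their top edges flush with the underside of the top and their outer faces flush with the legs' outer faces.

B is an open bookshelf. Two side panels, each 27 mm thick, 227 mm deep and 2164 mm tall, stand 532 mm apart (outside-to-outside). Between them sit 6 shelves, each 21 mm thick and 227 mm deep, spanning the full gap between the sides. The bottom shelf rests on the floor (its underside at z = 0) and the clear gap between one shelf's top and the next shelf's underside is 397 mm.

C is a four-legged stool. The seat is 264×333 mm, 33 mm thick, top at z = 403 mm. It stands on four square legs, each 42×42 mm in cross-section, from z = 0 to the seat underside, each flush with a corner of the seat. Four stretchers, 42 mm wide and 28 mm tall, connect adjacent legs with their undersides at z = 229 mm, each running between the inner faces of the legs it joins and aligned with the legs' outer faces on the other axis.

The bookshelf is on top of the table, centred. Three stools sit around the table at the −y, −x, +x sides.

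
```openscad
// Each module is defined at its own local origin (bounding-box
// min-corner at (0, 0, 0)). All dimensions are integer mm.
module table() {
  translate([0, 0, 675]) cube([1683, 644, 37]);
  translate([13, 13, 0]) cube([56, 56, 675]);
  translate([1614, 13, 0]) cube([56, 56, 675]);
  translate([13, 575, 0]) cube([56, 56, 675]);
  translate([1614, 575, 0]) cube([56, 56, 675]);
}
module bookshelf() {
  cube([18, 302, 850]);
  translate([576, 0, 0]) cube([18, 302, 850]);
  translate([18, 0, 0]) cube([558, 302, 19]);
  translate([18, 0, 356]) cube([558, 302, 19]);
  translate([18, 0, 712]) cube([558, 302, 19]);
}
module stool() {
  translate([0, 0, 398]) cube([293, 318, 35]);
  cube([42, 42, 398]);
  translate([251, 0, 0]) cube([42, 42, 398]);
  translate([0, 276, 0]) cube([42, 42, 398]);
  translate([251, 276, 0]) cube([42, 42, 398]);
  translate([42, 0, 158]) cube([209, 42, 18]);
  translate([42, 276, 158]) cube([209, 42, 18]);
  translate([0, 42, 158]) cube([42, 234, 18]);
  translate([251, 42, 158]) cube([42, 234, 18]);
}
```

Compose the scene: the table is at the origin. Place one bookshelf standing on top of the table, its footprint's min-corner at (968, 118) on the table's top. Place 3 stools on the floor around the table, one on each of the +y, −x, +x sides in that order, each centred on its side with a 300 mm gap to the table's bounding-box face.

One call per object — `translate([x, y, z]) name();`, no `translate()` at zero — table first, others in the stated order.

table();
translate([968, 118, 712]) bookshelf();
translate([695, 944, 0]) stool();
translate([-593, 163, 0]) stool();
translate([1983, 163, 0]) stool();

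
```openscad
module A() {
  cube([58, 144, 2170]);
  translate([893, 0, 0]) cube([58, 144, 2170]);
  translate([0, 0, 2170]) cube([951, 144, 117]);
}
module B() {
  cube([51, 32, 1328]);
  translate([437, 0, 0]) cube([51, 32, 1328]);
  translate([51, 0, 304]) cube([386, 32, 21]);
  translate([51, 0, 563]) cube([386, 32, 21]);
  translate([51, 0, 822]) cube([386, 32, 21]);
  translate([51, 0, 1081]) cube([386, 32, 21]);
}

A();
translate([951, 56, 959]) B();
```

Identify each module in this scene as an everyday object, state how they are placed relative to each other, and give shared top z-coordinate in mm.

A is a door frame. B is a ladder. The ladder is beside the door frame with their tops flush at z = 2287. The shared top z-coordinate is 2287 mm.

Both tops at z = 2287 mm.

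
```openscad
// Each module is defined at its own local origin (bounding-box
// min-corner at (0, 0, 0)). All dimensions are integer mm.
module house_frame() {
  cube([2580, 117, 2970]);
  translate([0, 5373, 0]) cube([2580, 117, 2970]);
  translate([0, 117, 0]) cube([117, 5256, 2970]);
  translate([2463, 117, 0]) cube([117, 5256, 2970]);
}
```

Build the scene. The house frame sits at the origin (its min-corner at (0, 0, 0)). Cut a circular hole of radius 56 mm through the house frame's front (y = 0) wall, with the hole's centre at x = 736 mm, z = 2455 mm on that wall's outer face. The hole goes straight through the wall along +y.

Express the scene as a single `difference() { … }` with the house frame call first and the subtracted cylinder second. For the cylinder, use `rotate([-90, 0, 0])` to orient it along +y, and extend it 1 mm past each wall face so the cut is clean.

difference() {
  house_frame();
  translate([736, -1, 2455]) rotate([-90, 0, 0]) cylinder(h = 119, r = 56);
}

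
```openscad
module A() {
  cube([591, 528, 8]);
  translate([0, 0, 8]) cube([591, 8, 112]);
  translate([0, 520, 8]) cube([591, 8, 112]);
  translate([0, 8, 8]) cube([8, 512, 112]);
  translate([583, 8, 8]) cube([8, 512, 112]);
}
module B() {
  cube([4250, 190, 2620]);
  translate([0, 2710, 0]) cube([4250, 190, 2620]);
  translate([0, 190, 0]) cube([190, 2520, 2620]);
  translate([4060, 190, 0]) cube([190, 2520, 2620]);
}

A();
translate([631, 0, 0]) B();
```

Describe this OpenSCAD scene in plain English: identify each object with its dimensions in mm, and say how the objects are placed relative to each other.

A is an open storage box with external size 591×528×120 mm and wall thickness 8 mm (the base is also 8 mm thick). The base covers the whole footprint; the four walls stand on the base, with the y-facing walls full-width and the x-facing walls fitting between their inner faces.

B is a box-shaped house frame (walls only): outside footprint 4250×2900 mm, wall height 2620 mm, wall thickness 190 mm. The two y-facing walls run the full x-width; the two x-facing walls fit between the inner faces of the y-facing walls.

The house frame is on the floor beside the open box on its +x side.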